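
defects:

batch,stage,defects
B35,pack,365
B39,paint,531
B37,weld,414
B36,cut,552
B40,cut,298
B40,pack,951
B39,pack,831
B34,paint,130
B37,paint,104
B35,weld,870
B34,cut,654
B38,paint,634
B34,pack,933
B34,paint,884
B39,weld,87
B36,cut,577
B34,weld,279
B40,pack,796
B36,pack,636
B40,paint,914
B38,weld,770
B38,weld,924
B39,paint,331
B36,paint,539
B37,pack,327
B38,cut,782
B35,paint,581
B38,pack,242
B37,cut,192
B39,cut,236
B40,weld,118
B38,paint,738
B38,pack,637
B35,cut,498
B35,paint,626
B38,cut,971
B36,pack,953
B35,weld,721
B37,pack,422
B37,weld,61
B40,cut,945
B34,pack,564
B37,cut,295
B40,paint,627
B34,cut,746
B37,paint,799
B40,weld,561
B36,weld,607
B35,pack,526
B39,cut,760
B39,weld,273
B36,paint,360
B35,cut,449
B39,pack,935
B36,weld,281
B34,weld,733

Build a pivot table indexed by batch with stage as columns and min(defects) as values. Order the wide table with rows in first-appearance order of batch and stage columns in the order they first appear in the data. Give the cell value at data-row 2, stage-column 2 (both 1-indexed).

With rows in first-appearance order of batch, row 2 is batch=B39. stage columns in first-appearance order: pack, paint, weld, cut; column 2 is paint.
Long rows with batch=B39, stage=paint: min(531, 331) = 331.

331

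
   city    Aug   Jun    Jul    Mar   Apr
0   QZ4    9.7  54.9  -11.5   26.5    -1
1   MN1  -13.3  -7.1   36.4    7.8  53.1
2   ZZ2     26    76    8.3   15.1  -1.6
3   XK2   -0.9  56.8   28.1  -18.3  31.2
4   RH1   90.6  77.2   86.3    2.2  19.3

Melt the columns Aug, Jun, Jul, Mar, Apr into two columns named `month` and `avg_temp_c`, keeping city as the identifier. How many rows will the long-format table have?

5 city values × 5 melted columns = 25 rows.

25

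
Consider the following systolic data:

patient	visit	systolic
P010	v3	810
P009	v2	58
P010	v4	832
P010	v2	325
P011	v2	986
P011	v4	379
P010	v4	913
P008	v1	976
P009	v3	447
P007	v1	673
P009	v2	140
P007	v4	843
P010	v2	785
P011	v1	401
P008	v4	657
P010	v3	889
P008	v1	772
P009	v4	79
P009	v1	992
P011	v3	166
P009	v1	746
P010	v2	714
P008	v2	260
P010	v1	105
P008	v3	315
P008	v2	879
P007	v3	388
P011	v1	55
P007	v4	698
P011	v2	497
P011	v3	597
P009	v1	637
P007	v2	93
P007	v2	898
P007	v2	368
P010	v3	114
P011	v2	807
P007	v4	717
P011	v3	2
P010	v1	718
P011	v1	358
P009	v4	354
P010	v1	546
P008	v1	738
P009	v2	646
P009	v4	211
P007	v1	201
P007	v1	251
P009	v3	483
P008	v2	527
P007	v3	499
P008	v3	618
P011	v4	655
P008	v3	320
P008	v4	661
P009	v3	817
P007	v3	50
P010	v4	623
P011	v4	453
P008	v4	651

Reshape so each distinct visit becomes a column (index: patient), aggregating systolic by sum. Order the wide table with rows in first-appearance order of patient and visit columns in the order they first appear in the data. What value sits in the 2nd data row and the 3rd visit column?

644

With rows in first-appearance order of patient, row 2 is patient=P009. visit columns in first-appearance order: v3, v2, v4, v1; column 3 is v4.
Long rows with patient=P009, visit=v4: 79 + 354 + 211 = 644.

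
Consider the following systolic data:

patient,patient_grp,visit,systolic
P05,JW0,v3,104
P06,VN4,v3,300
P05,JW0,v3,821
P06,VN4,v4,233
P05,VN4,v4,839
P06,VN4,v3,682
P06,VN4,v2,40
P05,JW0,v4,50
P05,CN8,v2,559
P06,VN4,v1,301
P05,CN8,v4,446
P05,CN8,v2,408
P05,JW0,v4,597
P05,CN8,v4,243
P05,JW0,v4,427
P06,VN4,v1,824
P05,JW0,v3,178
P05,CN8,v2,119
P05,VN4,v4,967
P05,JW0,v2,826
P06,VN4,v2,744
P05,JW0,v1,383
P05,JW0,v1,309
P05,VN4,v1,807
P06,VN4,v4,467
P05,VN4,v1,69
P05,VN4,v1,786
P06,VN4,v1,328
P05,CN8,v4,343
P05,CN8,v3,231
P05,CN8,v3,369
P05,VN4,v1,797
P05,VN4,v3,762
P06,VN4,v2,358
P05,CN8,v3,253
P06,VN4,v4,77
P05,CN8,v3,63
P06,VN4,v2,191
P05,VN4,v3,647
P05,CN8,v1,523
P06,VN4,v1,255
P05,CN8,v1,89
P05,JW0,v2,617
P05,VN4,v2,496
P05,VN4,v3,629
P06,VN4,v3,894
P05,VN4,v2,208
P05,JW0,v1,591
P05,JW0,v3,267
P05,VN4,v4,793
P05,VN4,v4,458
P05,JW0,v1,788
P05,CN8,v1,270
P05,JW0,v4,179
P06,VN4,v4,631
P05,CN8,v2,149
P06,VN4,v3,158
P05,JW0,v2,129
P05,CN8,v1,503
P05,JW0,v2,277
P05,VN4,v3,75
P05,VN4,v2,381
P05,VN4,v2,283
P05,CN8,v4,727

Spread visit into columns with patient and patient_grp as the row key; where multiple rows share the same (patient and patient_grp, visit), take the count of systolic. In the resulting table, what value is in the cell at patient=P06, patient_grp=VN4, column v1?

Rows with patient=P06, patient_grp=VN4 and visit=v1: systolic values are 301, 824, 328, 255.
4 rows match — count = 4.

4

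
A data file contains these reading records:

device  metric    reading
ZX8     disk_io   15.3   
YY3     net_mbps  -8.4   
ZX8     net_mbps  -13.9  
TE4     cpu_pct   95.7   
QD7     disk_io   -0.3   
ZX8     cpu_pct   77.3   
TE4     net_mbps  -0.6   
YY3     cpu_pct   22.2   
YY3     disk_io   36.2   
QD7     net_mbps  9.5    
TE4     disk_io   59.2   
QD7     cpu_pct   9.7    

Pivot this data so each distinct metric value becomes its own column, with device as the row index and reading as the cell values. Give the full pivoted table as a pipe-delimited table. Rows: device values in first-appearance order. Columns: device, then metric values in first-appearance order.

| device | disk_io | net_mbps | cpu_pct |
| ZX8 | 15.3 | -13.9 | 77.3 |
| YY3 | 36.2 | -8.4 | 22.2 |
| TE4 | 59.2 | -0.6 | 95.7 |
| QD7 | -0.3 | 9.5 | 9.7 |

Columns: device plus the 3 distinct metric values (disk_io, net_mbps, cpu_pct).
For example, row ZX8 column disk_io takes reading=15.3 from the long row (ZX8, disk_io).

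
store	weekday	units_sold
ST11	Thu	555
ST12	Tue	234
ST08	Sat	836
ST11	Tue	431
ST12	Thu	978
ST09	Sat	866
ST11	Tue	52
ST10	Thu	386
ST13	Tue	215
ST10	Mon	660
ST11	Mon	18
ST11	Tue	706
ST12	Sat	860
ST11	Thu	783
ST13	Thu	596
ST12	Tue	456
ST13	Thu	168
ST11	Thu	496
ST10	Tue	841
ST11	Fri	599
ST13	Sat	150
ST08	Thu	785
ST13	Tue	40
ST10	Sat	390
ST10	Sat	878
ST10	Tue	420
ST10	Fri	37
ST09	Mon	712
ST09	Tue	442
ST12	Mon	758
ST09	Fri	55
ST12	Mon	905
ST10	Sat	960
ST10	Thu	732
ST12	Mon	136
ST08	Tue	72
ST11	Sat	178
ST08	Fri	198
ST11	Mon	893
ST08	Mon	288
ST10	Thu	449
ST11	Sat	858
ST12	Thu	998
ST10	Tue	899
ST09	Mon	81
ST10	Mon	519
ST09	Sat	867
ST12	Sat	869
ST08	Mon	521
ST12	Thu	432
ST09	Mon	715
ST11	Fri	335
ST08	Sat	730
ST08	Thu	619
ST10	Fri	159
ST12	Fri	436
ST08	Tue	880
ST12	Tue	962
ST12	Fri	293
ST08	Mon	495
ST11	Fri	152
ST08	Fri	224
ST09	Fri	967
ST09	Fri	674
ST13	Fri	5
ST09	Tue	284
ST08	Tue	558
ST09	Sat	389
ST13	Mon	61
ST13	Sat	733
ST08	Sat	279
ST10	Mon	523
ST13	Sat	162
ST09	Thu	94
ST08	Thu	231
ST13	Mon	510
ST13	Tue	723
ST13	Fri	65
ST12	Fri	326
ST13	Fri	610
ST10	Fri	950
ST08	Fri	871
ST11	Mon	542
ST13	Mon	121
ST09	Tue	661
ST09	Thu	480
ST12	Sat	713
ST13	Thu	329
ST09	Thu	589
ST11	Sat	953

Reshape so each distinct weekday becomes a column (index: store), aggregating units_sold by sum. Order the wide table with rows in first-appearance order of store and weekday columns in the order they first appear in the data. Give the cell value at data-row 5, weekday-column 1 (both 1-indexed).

With rows in first-appearance order of store, row 5 is store=ST10. weekday columns in first-appearance order: Thu, Tue, Sat, Mon, Fri; column 1 is Thu.
Long rows with store=ST10, weekday=Thu: 386 + 732 + 449 = 1567.

1567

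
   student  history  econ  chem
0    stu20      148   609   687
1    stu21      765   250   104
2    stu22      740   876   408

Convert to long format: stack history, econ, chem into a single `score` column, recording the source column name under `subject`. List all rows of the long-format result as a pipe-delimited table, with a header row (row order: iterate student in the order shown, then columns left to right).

| student | subject | score |
| stu20 | history | 148 |
| stu20 | econ | 609 |
| stu20 | chem | 687 |
| stu21 | history | 765 |
| stu21 | econ | 250 |
| stu21 | chem | 104 |
| stu22 | history | 740 |
| stu22 | econ | 876 |
| stu22 | chem | 408 |

Each (student, column) pair becomes one row: 3 × 3 = 9 rows.
For example, (stu20, history) → score=148.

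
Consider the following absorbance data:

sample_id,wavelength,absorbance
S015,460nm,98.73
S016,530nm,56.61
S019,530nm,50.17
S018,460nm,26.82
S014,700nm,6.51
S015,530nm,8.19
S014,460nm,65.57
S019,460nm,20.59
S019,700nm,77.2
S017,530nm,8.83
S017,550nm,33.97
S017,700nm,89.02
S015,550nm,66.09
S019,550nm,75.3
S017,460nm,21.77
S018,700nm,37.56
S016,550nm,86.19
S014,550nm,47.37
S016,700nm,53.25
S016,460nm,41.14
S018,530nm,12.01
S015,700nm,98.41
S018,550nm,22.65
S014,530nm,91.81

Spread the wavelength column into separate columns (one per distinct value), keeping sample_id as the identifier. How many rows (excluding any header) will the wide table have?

6

6 distinct sample_id values → 6 rows.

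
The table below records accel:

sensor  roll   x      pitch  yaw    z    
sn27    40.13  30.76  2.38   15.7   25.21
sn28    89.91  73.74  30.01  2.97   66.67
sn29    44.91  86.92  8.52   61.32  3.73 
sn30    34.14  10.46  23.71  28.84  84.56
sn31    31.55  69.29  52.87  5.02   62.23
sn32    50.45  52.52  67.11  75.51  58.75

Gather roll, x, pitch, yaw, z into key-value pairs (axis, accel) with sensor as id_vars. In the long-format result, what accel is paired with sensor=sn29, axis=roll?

Unpivoting turns each (sensor, wide-column) pair into one long row.
The wide cell at row sn29, column roll holds 44.91, so the long row (sn29, roll) has accel=44.91.

44.91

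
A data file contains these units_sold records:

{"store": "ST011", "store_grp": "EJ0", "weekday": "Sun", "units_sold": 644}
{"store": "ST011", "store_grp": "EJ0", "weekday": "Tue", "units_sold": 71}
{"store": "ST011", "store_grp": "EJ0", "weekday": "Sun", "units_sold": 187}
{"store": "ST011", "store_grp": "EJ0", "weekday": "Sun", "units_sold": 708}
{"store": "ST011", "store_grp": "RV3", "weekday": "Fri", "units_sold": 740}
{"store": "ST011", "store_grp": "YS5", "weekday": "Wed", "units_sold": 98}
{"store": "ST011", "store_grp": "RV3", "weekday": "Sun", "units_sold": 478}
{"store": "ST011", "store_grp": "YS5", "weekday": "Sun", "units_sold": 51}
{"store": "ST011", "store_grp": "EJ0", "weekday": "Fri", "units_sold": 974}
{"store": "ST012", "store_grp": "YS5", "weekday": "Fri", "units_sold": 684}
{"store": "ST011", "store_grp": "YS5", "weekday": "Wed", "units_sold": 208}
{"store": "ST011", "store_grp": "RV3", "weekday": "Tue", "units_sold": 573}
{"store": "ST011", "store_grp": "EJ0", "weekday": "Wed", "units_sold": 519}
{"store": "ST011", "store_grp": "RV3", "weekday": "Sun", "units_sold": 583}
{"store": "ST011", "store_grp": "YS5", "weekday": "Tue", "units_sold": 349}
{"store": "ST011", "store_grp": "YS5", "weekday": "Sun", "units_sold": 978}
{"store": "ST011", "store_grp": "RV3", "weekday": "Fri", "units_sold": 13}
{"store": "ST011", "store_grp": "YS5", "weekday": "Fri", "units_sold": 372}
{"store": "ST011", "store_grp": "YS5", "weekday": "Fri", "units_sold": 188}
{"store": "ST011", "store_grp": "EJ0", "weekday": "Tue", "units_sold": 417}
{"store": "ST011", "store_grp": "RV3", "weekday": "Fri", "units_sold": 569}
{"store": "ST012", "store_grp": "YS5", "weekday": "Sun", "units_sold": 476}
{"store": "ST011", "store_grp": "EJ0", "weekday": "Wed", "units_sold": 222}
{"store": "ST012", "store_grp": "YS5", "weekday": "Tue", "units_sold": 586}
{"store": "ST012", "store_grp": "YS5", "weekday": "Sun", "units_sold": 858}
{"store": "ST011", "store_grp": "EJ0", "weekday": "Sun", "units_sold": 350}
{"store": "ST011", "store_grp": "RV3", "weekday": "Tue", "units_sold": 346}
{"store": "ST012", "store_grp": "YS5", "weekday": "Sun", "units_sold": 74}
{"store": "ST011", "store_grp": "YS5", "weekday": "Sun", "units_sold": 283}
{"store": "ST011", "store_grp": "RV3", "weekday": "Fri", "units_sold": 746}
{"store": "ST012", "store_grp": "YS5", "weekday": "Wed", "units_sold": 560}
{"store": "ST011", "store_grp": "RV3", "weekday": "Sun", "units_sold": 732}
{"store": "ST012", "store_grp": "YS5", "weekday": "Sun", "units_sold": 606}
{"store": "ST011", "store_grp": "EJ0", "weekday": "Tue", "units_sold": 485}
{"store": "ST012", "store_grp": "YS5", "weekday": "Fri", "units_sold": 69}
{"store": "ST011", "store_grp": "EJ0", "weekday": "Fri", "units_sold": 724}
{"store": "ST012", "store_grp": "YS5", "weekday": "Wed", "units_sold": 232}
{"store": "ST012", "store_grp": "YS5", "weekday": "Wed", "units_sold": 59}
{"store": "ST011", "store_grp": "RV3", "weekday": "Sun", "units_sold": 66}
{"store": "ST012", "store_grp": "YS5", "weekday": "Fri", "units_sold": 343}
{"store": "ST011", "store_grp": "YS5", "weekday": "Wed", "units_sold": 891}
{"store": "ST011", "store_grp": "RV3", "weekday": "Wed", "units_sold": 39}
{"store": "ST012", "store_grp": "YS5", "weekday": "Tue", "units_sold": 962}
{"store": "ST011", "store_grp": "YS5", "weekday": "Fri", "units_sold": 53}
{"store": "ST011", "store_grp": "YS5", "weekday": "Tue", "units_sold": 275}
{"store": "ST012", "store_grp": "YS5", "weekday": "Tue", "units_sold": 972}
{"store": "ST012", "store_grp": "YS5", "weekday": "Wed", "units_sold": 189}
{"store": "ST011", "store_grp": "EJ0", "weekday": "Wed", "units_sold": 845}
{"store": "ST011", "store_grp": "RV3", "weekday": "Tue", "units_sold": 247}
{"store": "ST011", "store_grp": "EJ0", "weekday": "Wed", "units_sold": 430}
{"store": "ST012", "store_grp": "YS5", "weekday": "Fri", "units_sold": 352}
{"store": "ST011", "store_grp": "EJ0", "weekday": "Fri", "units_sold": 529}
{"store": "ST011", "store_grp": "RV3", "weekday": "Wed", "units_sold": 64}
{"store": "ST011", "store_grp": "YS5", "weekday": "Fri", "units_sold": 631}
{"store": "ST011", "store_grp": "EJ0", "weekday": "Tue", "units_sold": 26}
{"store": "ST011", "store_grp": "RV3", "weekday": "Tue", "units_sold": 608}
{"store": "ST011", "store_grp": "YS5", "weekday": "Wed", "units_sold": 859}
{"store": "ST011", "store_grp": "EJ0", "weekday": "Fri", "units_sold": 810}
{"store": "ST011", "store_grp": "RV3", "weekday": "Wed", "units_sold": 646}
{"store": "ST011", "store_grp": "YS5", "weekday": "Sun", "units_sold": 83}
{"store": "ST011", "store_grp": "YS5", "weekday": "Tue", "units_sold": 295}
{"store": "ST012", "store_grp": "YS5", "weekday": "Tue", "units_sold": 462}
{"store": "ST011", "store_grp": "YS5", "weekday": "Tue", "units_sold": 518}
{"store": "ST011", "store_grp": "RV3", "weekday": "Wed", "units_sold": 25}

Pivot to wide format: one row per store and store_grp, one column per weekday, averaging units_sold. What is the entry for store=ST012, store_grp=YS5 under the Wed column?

Rows with store=ST012, store_grp=YS5 and weekday=Wed: units_sold values are 560, 232, 59, 189.
(560 + 232 + 59 + 189) / 4 = 260.

260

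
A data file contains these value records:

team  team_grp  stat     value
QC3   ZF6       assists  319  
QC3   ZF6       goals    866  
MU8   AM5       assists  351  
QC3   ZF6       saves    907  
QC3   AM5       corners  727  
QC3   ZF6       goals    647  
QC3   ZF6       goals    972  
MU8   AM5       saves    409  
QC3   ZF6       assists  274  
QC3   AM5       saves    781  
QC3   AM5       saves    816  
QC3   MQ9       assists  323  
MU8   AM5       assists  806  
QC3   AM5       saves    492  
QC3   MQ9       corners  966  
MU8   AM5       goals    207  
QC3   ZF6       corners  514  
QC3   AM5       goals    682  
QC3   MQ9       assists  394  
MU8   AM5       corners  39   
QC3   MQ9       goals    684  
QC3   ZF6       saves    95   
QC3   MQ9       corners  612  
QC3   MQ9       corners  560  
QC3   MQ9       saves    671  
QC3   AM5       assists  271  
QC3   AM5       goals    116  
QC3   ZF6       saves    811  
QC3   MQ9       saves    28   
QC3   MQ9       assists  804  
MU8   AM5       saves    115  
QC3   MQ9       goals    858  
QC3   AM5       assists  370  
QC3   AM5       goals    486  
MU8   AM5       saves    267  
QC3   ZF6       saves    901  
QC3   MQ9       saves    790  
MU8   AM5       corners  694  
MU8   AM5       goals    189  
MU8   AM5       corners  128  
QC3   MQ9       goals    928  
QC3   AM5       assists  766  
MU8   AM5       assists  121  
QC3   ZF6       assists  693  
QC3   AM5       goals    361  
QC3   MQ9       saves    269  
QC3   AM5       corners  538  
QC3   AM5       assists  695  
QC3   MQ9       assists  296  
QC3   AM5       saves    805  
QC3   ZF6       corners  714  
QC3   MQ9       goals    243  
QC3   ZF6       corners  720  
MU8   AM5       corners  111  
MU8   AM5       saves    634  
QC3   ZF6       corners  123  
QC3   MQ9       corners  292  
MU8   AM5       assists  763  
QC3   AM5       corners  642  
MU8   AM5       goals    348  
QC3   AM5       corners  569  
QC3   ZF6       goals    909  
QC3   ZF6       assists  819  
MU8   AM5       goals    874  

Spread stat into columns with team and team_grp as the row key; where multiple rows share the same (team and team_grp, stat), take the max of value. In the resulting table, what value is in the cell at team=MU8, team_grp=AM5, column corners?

694

Rows with team=MU8, team_grp=AM5 and stat=corners: value values are 39, 694, 128, 111.
max(39, 694, 128, 111) = 694.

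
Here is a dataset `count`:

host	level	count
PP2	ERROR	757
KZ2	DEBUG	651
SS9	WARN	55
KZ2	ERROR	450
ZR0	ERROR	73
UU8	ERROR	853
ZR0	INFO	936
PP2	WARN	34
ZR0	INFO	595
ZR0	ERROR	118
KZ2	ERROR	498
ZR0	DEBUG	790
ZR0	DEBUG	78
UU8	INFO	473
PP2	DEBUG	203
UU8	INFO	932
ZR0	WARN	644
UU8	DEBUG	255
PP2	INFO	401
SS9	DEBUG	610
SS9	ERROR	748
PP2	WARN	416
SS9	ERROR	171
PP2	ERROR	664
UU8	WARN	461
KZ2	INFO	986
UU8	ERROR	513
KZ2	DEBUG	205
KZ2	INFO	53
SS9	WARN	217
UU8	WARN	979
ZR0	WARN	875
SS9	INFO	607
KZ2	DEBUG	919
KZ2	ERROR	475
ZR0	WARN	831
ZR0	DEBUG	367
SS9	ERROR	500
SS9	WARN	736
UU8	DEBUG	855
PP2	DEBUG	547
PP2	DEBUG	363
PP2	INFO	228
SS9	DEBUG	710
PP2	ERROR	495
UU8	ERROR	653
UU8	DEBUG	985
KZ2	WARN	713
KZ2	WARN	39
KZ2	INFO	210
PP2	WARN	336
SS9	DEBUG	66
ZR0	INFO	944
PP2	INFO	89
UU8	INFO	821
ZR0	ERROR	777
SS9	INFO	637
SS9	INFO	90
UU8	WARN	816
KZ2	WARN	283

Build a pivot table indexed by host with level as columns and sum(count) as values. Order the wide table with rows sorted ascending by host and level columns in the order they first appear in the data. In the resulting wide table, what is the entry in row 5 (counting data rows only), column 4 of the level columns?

2475

With rows sorted ascending by host, row 5 is host=ZR0. level columns in first-appearance order: ERROR, DEBUG, WARN, INFO; column 4 is INFO.
Long rows with host=ZR0, level=INFO: 936 + 595 + 944 = 2475.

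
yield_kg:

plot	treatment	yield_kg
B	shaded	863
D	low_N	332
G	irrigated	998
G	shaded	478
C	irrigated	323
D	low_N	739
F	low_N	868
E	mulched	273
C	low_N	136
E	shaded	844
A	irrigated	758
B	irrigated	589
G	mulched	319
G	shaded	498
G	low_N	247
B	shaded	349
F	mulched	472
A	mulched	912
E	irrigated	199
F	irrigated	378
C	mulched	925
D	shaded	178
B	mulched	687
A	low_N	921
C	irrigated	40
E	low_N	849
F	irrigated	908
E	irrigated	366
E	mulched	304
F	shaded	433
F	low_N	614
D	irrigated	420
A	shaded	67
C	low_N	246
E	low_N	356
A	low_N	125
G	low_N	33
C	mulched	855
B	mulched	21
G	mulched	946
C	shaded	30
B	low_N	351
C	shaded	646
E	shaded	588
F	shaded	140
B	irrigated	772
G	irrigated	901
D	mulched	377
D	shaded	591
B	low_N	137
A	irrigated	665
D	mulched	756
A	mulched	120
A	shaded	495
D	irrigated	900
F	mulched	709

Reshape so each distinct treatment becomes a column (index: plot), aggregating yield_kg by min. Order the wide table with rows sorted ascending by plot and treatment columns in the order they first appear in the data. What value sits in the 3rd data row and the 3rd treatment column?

40

With rows sorted ascending by plot, row 3 is plot=C. treatment columns in first-appearance order: shaded, low_N, irrigated, mulched; column 3 is irrigated.
Long rows with plot=C, treatment=irrigated: min(323, 40) = 40.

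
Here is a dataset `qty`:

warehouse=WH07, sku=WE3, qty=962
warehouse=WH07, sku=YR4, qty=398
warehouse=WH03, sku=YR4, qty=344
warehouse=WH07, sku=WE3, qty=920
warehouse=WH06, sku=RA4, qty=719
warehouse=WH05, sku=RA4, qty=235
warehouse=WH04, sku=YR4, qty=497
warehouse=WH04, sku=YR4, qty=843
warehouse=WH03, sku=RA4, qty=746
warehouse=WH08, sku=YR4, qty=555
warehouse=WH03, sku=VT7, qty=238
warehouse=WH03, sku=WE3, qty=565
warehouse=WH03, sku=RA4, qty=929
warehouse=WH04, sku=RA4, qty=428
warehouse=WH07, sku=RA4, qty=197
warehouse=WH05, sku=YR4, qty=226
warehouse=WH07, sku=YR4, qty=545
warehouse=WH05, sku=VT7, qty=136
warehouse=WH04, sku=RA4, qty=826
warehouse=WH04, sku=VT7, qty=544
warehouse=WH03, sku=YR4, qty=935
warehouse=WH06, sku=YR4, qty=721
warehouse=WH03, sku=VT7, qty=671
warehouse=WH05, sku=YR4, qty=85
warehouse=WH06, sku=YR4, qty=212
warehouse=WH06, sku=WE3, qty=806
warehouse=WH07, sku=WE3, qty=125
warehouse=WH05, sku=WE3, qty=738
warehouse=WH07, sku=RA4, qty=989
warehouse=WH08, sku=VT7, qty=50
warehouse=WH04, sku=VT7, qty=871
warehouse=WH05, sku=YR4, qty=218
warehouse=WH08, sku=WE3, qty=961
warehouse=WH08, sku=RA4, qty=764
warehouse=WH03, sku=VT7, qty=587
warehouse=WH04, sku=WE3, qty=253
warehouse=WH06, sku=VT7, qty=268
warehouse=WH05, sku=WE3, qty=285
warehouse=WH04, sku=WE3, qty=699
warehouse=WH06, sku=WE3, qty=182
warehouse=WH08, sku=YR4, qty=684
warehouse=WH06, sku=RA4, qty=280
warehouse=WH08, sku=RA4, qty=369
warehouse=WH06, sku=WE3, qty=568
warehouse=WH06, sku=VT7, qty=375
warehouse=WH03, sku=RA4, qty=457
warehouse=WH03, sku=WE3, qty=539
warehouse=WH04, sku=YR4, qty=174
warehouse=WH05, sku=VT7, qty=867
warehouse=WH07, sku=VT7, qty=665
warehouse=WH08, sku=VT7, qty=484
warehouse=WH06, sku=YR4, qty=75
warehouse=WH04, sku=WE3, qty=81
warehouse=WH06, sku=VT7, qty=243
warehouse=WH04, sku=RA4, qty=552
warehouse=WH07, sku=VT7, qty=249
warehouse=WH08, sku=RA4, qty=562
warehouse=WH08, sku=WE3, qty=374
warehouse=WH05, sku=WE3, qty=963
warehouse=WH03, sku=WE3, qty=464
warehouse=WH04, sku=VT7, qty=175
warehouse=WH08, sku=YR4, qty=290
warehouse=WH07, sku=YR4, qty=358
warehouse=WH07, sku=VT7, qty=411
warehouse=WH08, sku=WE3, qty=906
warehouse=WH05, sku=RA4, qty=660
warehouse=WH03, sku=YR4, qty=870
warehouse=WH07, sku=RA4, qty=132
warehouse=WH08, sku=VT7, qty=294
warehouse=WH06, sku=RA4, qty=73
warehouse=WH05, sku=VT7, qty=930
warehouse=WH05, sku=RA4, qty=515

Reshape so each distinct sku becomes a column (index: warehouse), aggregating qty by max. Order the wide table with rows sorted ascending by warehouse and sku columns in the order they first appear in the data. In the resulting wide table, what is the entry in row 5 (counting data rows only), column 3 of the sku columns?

With rows sorted ascending by warehouse, row 5 is warehouse=WH07. sku columns in first-appearance order: WE3, YR4, RA4, VT7; column 3 is RA4.
Long rows with warehouse=WH07, sku=RA4: max(197, 989, 132) = 989.

989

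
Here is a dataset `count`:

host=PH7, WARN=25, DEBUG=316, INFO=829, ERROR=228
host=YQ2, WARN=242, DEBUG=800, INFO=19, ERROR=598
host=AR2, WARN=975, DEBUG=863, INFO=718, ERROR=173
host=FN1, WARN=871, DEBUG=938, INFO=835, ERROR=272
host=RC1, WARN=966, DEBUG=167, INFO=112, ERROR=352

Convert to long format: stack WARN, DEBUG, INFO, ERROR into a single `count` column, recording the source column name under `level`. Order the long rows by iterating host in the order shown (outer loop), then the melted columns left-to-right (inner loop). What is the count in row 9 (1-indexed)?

20 rows total (5 × 4). Row 9: index ⌊(9-1)/4⌋ = 2 into host → AR2; (9-1) mod 4 = 0 into the melted columns → WARN.
So row 9 is (AR2, WARN, 975); count = 975.

975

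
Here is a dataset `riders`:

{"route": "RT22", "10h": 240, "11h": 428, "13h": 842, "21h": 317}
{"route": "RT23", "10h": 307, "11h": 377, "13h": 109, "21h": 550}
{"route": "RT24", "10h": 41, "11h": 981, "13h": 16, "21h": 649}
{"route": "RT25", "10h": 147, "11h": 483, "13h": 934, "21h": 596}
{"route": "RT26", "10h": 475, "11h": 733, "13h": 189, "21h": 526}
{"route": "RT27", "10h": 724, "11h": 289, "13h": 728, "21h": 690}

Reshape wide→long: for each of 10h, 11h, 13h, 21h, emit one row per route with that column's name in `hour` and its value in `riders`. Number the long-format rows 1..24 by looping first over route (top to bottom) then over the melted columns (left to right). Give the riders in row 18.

733

24 rows total (6 × 4). Row 18: index ⌊(18-1)/4⌋ = 4 into route → RT26; (18-1) mod 4 = 1 into the melted columns → 11h.
So row 18 is (RT26, 11h, 733); riders = 733.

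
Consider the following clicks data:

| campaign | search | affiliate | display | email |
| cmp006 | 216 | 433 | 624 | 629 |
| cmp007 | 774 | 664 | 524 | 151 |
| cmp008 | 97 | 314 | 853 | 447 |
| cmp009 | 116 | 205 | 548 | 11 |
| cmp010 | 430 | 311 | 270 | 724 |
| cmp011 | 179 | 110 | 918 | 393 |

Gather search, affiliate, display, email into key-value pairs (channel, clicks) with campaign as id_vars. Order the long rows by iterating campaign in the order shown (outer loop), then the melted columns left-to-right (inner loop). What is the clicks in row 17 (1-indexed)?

24 rows total (6 × 4). Row 17: index ⌊(17-1)/4⌋ = 4 into campaign → cmp010; (17-1) mod 4 = 0 into the melted columns → search.
So row 17 is (cmp010, search, 430); clicks = 430.

430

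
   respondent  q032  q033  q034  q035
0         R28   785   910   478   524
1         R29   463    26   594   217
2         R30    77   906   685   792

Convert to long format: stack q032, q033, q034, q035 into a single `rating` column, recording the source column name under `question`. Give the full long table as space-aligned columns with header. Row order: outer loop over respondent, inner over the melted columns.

respondent  question  rating
R28         q032      785   
R28         q033      910   
R28         q034      478   
R28         q035      524   
R29         q032      463   
R29         q033      26    
R29         q034      594   
R29         q035      217   
R30         q032      77    
R30         q033      906   
R30         q034      685   
R30         q035      792   

Each (respondent, column) pair becomes one row: 3 × 4 = 12 rows.
For example, (R28, q032) → rating=785.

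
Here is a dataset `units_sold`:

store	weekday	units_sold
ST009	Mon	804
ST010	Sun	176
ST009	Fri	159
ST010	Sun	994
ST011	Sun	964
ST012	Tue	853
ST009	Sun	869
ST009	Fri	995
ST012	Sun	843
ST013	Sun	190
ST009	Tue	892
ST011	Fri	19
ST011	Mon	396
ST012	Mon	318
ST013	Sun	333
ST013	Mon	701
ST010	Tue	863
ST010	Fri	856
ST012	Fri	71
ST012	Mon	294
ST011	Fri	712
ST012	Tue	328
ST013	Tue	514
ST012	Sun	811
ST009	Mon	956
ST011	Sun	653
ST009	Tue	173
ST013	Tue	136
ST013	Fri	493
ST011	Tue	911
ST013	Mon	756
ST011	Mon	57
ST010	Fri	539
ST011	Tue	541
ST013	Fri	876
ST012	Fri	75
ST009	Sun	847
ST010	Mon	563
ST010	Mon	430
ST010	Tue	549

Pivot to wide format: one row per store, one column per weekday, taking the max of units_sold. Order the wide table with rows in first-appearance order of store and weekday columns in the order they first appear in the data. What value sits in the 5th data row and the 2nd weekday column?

333

With rows in first-appearance order of store, row 5 is store=ST013. weekday columns in first-appearance order: Mon, Sun, Fri, Tue; column 2 is Sun.
Long rows with store=ST013, weekday=Sun: max(190, 333) = 333.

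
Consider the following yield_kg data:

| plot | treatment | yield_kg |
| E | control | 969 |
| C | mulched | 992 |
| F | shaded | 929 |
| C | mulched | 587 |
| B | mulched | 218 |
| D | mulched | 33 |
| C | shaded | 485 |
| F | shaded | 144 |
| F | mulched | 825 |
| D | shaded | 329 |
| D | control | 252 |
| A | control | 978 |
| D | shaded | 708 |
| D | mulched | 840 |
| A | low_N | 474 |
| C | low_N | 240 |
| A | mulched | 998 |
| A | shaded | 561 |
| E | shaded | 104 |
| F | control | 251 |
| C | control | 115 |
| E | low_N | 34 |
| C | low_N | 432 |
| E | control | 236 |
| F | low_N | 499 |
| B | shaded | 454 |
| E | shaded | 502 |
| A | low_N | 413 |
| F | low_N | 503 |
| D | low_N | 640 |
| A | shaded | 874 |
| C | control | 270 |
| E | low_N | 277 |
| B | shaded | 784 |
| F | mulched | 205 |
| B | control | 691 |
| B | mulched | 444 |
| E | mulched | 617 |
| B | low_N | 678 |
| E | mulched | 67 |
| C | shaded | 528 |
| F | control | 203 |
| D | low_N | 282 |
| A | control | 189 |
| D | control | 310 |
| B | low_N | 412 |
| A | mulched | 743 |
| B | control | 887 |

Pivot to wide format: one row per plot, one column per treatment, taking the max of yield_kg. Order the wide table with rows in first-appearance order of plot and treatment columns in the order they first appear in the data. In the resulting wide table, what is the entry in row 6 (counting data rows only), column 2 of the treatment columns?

998

With rows in first-appearance order of plot, row 6 is plot=A. treatment columns in first-appearance order: control, mulched, shaded, low_N; column 2 is mulched.
Long rows with plot=A, treatment=mulched: max(998, 743) = 998.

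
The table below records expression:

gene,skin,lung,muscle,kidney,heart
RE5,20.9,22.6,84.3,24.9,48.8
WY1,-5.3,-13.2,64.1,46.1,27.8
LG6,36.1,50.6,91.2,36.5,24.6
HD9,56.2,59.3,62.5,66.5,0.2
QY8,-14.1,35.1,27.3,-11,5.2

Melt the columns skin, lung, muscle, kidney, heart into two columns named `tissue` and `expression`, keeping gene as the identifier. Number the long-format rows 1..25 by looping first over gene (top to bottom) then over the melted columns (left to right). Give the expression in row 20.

25 rows total (5 × 5). Row 20: index ⌊(20-1)/5⌋ = 3 into gene → HD9; (20-1) mod 5 = 4 into the melted columns → heart.
So row 20 is (HD9, heart, 0.2); expression = 0.2.

0.2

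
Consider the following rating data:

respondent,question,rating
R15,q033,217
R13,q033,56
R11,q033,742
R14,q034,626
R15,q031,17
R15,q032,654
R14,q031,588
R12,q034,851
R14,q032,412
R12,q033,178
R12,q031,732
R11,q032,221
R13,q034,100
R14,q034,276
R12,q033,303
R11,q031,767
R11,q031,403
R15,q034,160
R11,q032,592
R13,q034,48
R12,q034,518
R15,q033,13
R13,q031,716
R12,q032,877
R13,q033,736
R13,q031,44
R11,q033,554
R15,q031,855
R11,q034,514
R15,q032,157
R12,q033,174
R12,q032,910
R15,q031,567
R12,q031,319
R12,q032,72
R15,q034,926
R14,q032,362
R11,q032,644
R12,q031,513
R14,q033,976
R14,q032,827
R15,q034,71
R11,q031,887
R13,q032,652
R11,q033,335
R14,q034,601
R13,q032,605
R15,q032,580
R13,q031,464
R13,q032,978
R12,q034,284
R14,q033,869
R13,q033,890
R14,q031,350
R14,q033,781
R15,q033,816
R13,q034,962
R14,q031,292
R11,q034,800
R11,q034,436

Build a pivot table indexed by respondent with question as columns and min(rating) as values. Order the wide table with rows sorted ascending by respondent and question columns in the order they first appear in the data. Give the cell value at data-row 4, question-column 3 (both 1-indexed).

With rows sorted ascending by respondent, row 4 is respondent=R14. question columns in first-appearance order: q033, q034, q031, q032; column 3 is q031.
Long rows with respondent=R14, question=q031: min(588, 350, 292) = 292.

292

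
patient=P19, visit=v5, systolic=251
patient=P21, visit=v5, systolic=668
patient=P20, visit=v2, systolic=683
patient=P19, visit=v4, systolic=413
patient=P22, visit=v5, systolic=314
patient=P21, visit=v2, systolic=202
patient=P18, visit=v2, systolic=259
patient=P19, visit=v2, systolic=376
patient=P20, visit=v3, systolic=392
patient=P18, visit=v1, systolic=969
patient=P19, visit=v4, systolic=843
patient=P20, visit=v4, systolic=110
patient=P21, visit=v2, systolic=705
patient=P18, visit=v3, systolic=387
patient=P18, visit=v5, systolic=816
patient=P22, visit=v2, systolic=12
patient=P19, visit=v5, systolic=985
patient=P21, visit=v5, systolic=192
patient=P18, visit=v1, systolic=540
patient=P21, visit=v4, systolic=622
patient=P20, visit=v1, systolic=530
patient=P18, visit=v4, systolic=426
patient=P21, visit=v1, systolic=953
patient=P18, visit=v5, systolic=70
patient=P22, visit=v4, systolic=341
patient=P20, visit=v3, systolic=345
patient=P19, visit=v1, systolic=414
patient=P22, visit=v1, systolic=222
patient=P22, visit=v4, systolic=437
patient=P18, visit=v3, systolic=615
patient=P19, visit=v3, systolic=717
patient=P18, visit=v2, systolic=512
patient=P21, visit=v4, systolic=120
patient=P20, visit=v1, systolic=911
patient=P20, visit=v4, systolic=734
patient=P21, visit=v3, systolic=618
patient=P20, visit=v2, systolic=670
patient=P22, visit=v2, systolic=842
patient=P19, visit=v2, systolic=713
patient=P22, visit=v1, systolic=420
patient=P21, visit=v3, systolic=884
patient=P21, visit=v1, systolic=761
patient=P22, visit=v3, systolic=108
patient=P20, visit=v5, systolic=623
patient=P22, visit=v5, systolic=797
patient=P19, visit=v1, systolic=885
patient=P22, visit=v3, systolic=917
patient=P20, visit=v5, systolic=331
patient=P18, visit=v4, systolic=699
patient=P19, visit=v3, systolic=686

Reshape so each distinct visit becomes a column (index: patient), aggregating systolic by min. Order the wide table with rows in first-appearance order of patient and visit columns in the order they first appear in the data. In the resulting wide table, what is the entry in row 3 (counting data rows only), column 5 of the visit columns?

530

With rows in first-appearance order of patient, row 3 is patient=P20. visit columns in first-appearance order: v5, v2, v4, v3, v1; column 5 is v1.
Long rows with patient=P20, visit=v1: min(530, 911) = 530.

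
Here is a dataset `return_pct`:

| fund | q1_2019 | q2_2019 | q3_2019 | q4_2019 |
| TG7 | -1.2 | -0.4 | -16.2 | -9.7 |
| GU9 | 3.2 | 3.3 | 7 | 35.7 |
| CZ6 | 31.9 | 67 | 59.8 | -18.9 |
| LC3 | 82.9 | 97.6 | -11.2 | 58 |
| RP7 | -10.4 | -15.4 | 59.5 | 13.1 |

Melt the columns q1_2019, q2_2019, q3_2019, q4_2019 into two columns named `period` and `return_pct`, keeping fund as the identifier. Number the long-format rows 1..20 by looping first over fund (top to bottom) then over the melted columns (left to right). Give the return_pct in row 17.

20 rows total (5 × 4). Row 17: index ⌊(17-1)/4⌋ = 4 into fund → RP7; (17-1) mod 4 = 0 into the melted columns → q1_2019.
So row 17 is (RP7, q1_2019, -10.4); return_pct = -10.4.

-10.4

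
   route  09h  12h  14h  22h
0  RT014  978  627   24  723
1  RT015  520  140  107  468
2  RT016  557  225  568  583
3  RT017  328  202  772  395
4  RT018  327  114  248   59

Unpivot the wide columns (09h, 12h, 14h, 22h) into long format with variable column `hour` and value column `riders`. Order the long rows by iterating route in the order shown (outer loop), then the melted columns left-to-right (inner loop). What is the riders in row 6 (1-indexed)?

140

20 rows total (5 × 4). Row 6: index ⌊(6-1)/4⌋ = 1 into route → RT015; (6-1) mod 4 = 1 into the melted columns → 12h.
So row 6 is (RT015, 12h, 140); riders = 140.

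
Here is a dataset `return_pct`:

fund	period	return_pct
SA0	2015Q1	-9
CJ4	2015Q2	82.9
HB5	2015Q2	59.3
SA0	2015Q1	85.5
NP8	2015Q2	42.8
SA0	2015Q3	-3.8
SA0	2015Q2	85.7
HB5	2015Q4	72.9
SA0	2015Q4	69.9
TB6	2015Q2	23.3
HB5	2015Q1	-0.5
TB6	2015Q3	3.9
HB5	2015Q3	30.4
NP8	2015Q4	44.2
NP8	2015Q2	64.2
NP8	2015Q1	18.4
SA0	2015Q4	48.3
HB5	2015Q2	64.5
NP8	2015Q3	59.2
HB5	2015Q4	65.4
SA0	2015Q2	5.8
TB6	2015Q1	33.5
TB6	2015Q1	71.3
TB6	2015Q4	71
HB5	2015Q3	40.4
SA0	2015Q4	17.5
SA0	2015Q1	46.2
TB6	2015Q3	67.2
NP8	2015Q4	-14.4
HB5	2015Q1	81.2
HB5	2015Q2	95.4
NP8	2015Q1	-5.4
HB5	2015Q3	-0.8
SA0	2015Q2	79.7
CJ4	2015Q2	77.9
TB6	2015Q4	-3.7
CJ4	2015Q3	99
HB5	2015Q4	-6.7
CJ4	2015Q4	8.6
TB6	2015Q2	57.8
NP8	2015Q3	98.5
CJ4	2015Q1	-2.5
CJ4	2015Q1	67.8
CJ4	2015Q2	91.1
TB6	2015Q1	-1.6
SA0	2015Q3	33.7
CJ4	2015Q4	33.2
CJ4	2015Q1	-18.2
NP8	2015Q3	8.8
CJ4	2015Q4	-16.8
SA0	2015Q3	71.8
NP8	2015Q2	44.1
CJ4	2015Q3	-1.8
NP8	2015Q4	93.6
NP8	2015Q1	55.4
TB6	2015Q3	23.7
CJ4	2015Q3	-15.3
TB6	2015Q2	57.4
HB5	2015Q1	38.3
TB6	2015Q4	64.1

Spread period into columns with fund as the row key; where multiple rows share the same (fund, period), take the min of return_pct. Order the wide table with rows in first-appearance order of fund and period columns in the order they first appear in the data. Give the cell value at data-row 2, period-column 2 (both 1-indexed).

77.9

With rows in first-appearance order of fund, row 2 is fund=CJ4. period columns in first-appearance order: 2015Q1, 2015Q2, 2015Q3, 2015Q4; column 2 is 2015Q2.
Long rows with fund=CJ4, period=2015Q2: min(82.9, 77.9, 91.1) = 77.9.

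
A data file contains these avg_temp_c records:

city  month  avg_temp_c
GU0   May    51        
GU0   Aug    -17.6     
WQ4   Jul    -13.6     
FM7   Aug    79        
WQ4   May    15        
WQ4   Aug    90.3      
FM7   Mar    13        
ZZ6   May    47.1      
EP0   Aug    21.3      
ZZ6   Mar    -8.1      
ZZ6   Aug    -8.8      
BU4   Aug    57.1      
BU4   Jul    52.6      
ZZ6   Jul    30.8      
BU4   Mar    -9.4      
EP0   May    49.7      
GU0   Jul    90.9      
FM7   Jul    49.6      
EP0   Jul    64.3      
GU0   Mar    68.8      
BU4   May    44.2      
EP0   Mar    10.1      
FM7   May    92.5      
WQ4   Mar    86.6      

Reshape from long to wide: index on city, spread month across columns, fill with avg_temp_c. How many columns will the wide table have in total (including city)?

1 column for city plus 4 distinct month values → 5 columns.

5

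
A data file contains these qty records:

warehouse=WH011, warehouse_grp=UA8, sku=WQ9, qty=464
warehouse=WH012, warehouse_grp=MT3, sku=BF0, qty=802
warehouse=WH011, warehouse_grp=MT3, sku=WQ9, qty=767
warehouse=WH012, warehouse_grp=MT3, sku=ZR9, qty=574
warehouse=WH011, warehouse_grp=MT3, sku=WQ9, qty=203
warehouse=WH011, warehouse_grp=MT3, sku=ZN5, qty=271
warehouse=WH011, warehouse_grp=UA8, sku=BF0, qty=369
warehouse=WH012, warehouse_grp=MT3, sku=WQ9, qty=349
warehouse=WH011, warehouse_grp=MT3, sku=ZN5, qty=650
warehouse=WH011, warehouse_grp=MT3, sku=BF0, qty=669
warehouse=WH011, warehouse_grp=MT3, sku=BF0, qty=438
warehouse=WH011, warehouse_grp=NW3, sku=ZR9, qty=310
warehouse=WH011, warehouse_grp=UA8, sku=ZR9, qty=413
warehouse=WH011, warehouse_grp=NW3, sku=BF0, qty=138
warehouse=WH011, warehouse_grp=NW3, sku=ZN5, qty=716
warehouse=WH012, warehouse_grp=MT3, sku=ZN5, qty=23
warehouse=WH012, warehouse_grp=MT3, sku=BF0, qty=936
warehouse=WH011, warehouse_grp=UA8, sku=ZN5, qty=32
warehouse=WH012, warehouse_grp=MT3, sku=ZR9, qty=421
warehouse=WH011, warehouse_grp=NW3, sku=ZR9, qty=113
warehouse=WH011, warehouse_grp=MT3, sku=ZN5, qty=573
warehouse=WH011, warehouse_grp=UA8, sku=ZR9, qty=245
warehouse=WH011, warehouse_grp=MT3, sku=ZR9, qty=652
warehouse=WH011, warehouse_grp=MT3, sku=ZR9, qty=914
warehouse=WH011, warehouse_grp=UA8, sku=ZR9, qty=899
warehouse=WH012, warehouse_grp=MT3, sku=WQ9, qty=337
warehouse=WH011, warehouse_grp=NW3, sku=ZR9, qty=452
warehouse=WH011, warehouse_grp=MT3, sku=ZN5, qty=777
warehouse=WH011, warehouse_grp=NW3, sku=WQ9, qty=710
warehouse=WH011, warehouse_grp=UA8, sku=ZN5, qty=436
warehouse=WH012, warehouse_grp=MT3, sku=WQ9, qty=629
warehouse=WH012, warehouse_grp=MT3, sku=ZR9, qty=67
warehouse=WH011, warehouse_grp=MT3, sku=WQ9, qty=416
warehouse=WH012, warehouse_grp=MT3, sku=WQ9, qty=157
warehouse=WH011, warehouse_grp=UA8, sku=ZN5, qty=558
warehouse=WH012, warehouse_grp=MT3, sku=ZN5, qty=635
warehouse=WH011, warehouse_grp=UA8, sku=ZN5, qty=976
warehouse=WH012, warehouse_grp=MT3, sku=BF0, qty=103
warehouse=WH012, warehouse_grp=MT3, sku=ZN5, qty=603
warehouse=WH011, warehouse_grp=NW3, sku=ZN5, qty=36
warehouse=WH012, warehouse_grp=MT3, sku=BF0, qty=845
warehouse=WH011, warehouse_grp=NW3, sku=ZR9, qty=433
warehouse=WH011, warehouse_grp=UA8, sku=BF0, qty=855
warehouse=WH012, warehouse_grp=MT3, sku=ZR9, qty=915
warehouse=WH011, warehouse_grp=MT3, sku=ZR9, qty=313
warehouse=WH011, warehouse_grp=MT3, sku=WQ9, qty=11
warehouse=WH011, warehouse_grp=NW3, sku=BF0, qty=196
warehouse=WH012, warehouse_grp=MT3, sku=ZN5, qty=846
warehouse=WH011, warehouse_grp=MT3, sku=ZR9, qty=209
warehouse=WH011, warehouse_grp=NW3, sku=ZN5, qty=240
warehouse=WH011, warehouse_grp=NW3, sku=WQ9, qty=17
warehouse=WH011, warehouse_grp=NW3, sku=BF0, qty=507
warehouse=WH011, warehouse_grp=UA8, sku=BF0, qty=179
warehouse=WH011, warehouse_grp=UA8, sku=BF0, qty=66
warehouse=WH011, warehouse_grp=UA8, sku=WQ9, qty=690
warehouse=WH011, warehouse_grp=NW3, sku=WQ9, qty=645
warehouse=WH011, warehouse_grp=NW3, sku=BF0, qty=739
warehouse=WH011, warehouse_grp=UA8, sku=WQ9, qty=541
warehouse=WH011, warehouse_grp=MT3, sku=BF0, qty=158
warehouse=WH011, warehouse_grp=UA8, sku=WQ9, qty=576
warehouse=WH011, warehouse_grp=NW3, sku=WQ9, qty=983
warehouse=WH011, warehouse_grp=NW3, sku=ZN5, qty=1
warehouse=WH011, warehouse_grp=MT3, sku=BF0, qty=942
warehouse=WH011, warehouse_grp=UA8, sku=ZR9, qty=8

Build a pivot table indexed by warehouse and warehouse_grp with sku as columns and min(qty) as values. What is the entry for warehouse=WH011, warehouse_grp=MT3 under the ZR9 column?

209

Rows with warehouse=WH011, warehouse_grp=MT3 and sku=ZR9: qty values are 652, 914, 313, 209.
min(652, 914, 313, 209) = 209.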